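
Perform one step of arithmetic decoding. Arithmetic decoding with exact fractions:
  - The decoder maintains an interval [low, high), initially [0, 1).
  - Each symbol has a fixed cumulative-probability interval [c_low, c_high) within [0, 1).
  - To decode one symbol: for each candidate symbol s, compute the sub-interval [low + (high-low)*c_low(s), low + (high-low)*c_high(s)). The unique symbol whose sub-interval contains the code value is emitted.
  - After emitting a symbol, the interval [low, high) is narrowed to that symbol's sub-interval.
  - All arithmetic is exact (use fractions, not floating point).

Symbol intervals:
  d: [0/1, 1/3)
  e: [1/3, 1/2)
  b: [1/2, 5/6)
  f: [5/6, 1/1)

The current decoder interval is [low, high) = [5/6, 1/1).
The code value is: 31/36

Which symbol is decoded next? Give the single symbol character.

Interval width = high − low = 1/1 − 5/6 = 1/6
Scaled code = (code − low) / width = (31/36 − 5/6) / 1/6 = 1/6
  d: [0/1, 1/3) ← scaled code falls here ✓
  e: [1/3, 1/2) 
  b: [1/2, 5/6) 
  f: [5/6, 1/1) 

Answer: d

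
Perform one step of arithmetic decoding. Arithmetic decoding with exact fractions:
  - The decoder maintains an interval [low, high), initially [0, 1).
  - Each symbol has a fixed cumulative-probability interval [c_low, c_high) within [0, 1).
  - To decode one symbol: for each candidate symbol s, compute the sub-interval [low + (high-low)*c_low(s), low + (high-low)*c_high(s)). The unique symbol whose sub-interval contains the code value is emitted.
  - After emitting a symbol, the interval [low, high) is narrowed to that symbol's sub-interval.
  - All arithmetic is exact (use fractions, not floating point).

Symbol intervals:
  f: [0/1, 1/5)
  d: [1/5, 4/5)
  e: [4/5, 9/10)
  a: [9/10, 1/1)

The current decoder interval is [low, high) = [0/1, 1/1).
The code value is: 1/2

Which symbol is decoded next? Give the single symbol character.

Answer: d

Derivation:
Interval width = high − low = 1/1 − 0/1 = 1/1
Scaled code = (code − low) / width = (1/2 − 0/1) / 1/1 = 1/2
  f: [0/1, 1/5) 
  d: [1/5, 4/5) ← scaled code falls here ✓
  e: [4/5, 9/10) 
  a: [9/10, 1/1) 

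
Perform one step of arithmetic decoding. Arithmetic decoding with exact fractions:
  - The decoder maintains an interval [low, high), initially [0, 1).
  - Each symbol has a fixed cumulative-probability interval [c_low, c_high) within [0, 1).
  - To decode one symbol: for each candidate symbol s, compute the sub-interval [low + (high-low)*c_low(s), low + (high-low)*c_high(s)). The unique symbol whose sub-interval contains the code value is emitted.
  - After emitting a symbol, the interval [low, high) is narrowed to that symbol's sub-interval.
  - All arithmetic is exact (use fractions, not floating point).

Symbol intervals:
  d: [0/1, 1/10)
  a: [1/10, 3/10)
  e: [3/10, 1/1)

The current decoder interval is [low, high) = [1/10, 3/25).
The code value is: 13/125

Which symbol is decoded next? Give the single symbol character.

Answer: a

Derivation:
Interval width = high − low = 3/25 − 1/10 = 1/50
Scaled code = (code − low) / width = (13/125 − 1/10) / 1/50 = 1/5
  d: [0/1, 1/10) 
  a: [1/10, 3/10) ← scaled code falls here ✓
  e: [3/10, 1/1) 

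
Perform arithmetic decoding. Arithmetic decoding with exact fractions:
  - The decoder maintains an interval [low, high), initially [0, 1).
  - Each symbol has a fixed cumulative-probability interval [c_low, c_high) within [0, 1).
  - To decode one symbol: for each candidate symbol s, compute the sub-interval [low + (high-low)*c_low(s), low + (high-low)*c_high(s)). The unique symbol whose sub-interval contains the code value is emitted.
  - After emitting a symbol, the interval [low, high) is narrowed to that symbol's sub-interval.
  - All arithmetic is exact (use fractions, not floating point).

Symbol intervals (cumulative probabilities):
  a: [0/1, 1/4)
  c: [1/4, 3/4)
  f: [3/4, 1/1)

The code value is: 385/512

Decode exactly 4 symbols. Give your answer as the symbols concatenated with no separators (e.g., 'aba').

Answer: faaa

Derivation:
Step 1: interval [0/1, 1/1), width = 1/1 - 0/1 = 1/1
  'a': [0/1 + 1/1*0/1, 0/1 + 1/1*1/4) = [0/1, 1/4)
  'c': [0/1 + 1/1*1/4, 0/1 + 1/1*3/4) = [1/4, 3/4)
  'f': [0/1 + 1/1*3/4, 0/1 + 1/1*1/1) = [3/4, 1/1) <- contains code 385/512
  emit 'f', narrow to [3/4, 1/1)
Step 2: interval [3/4, 1/1), width = 1/1 - 3/4 = 1/4
  'a': [3/4 + 1/4*0/1, 3/4 + 1/4*1/4) = [3/4, 13/16) <- contains code 385/512
  'c': [3/4 + 1/4*1/4, 3/4 + 1/4*3/4) = [13/16, 15/16)
  'f': [3/4 + 1/4*3/4, 3/4 + 1/4*1/1) = [15/16, 1/1)
  emit 'a', narrow to [3/4, 13/16)
Step 3: interval [3/4, 13/16), width = 13/16 - 3/4 = 1/16
  'a': [3/4 + 1/16*0/1, 3/4 + 1/16*1/4) = [3/4, 49/64) <- contains code 385/512
  'c': [3/4 + 1/16*1/4, 3/4 + 1/16*3/4) = [49/64, 51/64)
  'f': [3/4 + 1/16*3/4, 3/4 + 1/16*1/1) = [51/64, 13/16)
  emit 'a', narrow to [3/4, 49/64)
Step 4: interval [3/4, 49/64), width = 49/64 - 3/4 = 1/64
  'a': [3/4 + 1/64*0/1, 3/4 + 1/64*1/4) = [3/4, 193/256) <- contains code 385/512
  'c': [3/4 + 1/64*1/4, 3/4 + 1/64*3/4) = [193/256, 195/256)
  'f': [3/4 + 1/64*3/4, 3/4 + 1/64*1/1) = [195/256, 49/64)
  emit 'a', narrow to [3/4, 193/256)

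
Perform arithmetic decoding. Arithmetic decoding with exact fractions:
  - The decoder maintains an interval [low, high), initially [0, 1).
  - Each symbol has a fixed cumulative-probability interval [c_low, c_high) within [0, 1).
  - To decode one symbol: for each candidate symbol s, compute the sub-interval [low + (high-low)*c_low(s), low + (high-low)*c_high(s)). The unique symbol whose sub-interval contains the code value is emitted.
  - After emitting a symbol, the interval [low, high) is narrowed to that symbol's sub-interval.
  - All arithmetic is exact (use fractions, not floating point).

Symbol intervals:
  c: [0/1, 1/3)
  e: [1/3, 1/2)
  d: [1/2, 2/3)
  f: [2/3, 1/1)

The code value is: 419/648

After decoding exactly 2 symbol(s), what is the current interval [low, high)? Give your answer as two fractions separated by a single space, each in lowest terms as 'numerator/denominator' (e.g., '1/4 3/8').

Step 1: interval [0/1, 1/1), width = 1/1 - 0/1 = 1/1
  'c': [0/1 + 1/1*0/1, 0/1 + 1/1*1/3) = [0/1, 1/3)
  'e': [0/1 + 1/1*1/3, 0/1 + 1/1*1/2) = [1/3, 1/2)
  'd': [0/1 + 1/1*1/2, 0/1 + 1/1*2/3) = [1/2, 2/3) <- contains code 419/648
  'f': [0/1 + 1/1*2/3, 0/1 + 1/1*1/1) = [2/3, 1/1)
  emit 'd', narrow to [1/2, 2/3)
Step 2: interval [1/2, 2/3), width = 2/3 - 1/2 = 1/6
  'c': [1/2 + 1/6*0/1, 1/2 + 1/6*1/3) = [1/2, 5/9)
  'e': [1/2 + 1/6*1/3, 1/2 + 1/6*1/2) = [5/9, 7/12)
  'd': [1/2 + 1/6*1/2, 1/2 + 1/6*2/3) = [7/12, 11/18)
  'f': [1/2 + 1/6*2/3, 1/2 + 1/6*1/1) = [11/18, 2/3) <- contains code 419/648
  emit 'f', narrow to [11/18, 2/3)

Answer: 11/18 2/3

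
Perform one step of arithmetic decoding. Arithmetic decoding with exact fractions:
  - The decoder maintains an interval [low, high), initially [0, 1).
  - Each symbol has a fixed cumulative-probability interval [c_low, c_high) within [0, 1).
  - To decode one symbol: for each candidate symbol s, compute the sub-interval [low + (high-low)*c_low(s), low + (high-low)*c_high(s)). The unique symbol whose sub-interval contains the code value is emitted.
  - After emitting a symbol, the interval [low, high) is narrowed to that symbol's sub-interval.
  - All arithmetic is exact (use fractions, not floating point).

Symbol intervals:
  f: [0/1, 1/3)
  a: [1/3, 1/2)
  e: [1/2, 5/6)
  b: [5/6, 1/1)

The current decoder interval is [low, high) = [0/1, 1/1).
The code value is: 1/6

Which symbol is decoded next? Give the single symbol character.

Answer: f

Derivation:
Interval width = high − low = 1/1 − 0/1 = 1/1
Scaled code = (code − low) / width = (1/6 − 0/1) / 1/1 = 1/6
  f: [0/1, 1/3) ← scaled code falls here ✓
  a: [1/3, 1/2) 
  e: [1/2, 5/6) 
  b: [5/6, 1/1) 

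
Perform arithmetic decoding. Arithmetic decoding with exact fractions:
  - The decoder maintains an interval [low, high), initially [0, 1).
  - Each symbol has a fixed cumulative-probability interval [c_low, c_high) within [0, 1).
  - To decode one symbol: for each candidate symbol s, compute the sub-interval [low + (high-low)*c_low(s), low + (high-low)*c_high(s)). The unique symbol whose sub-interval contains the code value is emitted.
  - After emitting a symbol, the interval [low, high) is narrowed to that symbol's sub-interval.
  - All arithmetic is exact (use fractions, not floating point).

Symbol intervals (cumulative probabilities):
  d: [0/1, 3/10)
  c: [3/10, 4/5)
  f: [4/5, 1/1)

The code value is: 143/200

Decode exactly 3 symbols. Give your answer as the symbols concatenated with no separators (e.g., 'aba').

Step 1: interval [0/1, 1/1), width = 1/1 - 0/1 = 1/1
  'd': [0/1 + 1/1*0/1, 0/1 + 1/1*3/10) = [0/1, 3/10)
  'c': [0/1 + 1/1*3/10, 0/1 + 1/1*4/5) = [3/10, 4/5) <- contains code 143/200
  'f': [0/1 + 1/1*4/5, 0/1 + 1/1*1/1) = [4/5, 1/1)
  emit 'c', narrow to [3/10, 4/5)
Step 2: interval [3/10, 4/5), width = 4/5 - 3/10 = 1/2
  'd': [3/10 + 1/2*0/1, 3/10 + 1/2*3/10) = [3/10, 9/20)
  'c': [3/10 + 1/2*3/10, 3/10 + 1/2*4/5) = [9/20, 7/10)
  'f': [3/10 + 1/2*4/5, 3/10 + 1/2*1/1) = [7/10, 4/5) <- contains code 143/200
  emit 'f', narrow to [7/10, 4/5)
Step 3: interval [7/10, 4/5), width = 4/5 - 7/10 = 1/10
  'd': [7/10 + 1/10*0/1, 7/10 + 1/10*3/10) = [7/10, 73/100) <- contains code 143/200
  'c': [7/10 + 1/10*3/10, 7/10 + 1/10*4/5) = [73/100, 39/50)
  'f': [7/10 + 1/10*4/5, 7/10 + 1/10*1/1) = [39/50, 4/5)
  emit 'd', narrow to [7/10, 73/100)

Answer: cfd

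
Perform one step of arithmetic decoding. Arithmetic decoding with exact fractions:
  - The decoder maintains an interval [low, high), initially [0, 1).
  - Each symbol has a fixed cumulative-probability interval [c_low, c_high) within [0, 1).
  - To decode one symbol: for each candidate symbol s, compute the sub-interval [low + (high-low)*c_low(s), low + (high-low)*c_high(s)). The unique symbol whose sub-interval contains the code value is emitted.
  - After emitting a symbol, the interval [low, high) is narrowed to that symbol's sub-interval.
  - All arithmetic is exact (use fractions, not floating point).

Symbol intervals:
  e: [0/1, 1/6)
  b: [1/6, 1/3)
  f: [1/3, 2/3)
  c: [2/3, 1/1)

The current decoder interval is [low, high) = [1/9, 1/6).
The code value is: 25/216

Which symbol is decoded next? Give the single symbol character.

Answer: e

Derivation:
Interval width = high − low = 1/6 − 1/9 = 1/18
Scaled code = (code − low) / width = (25/216 − 1/9) / 1/18 = 1/12
  e: [0/1, 1/6) ← scaled code falls here ✓
  b: [1/6, 1/3) 
  f: [1/3, 2/3) 
  c: [2/3, 1/1) 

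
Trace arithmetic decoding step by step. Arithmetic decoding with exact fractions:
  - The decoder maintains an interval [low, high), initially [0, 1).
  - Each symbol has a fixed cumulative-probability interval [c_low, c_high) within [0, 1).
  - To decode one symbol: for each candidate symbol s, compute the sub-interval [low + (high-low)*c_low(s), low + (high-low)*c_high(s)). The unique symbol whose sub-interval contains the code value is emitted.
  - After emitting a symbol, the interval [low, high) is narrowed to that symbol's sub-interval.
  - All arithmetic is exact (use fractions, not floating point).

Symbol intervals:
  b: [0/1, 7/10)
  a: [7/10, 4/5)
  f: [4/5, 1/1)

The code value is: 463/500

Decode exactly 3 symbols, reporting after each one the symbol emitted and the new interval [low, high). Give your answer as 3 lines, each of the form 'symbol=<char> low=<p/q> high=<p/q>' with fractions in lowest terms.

Step 1: interval [0/1, 1/1), width = 1/1 - 0/1 = 1/1
  'b': [0/1 + 1/1*0/1, 0/1 + 1/1*7/10) = [0/1, 7/10)
  'a': [0/1 + 1/1*7/10, 0/1 + 1/1*4/5) = [7/10, 4/5)
  'f': [0/1 + 1/1*4/5, 0/1 + 1/1*1/1) = [4/5, 1/1) <- contains code 463/500
  emit 'f', narrow to [4/5, 1/1)
Step 2: interval [4/5, 1/1), width = 1/1 - 4/5 = 1/5
  'b': [4/5 + 1/5*0/1, 4/5 + 1/5*7/10) = [4/5, 47/50) <- contains code 463/500
  'a': [4/5 + 1/5*7/10, 4/5 + 1/5*4/5) = [47/50, 24/25)
  'f': [4/5 + 1/5*4/5, 4/5 + 1/5*1/1) = [24/25, 1/1)
  emit 'b', narrow to [4/5, 47/50)
Step 3: interval [4/5, 47/50), width = 47/50 - 4/5 = 7/50
  'b': [4/5 + 7/50*0/1, 4/5 + 7/50*7/10) = [4/5, 449/500)
  'a': [4/5 + 7/50*7/10, 4/5 + 7/50*4/5) = [449/500, 114/125)
  'f': [4/5 + 7/50*4/5, 4/5 + 7/50*1/1) = [114/125, 47/50) <- contains code 463/500
  emit 'f', narrow to [114/125, 47/50)

Answer: symbol=f low=4/5 high=1/1
symbol=b low=4/5 high=47/50
symbol=f low=114/125 high=47/50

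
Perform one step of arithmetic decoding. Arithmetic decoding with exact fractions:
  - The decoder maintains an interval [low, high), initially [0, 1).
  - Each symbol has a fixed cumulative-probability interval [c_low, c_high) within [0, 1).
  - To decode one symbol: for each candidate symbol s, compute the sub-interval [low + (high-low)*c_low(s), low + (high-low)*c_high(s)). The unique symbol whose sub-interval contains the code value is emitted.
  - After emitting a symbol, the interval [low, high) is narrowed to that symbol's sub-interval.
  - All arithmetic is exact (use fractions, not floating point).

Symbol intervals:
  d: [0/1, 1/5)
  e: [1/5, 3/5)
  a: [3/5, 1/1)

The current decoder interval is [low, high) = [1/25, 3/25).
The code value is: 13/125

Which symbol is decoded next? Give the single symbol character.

Interval width = high − low = 3/25 − 1/25 = 2/25
Scaled code = (code − low) / width = (13/125 − 1/25) / 2/25 = 4/5
  d: [0/1, 1/5) 
  e: [1/5, 3/5) 
  a: [3/5, 1/1) ← scaled code falls here ✓

Answer: a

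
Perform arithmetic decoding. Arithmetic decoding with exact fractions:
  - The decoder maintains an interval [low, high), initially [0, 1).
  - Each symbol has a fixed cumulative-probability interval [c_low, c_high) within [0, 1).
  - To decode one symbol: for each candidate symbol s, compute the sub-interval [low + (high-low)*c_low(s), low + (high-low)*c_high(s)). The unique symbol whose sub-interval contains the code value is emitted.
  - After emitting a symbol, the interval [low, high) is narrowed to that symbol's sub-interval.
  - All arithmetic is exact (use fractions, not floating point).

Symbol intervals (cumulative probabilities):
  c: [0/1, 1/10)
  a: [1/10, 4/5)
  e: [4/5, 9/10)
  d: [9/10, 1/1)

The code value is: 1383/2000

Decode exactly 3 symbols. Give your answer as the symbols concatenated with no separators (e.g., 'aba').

Step 1: interval [0/1, 1/1), width = 1/1 - 0/1 = 1/1
  'c': [0/1 + 1/1*0/1, 0/1 + 1/1*1/10) = [0/1, 1/10)
  'a': [0/1 + 1/1*1/10, 0/1 + 1/1*4/5) = [1/10, 4/5) <- contains code 1383/2000
  'e': [0/1 + 1/1*4/5, 0/1 + 1/1*9/10) = [4/5, 9/10)
  'd': [0/1 + 1/1*9/10, 0/1 + 1/1*1/1) = [9/10, 1/1)
  emit 'a', narrow to [1/10, 4/5)
Step 2: interval [1/10, 4/5), width = 4/5 - 1/10 = 7/10
  'c': [1/10 + 7/10*0/1, 1/10 + 7/10*1/10) = [1/10, 17/100)
  'a': [1/10 + 7/10*1/10, 1/10 + 7/10*4/5) = [17/100, 33/50)
  'e': [1/10 + 7/10*4/5, 1/10 + 7/10*9/10) = [33/50, 73/100) <- contains code 1383/2000
  'd': [1/10 + 7/10*9/10, 1/10 + 7/10*1/1) = [73/100, 4/5)
  emit 'e', narrow to [33/50, 73/100)
Step 3: interval [33/50, 73/100), width = 73/100 - 33/50 = 7/100
  'c': [33/50 + 7/100*0/1, 33/50 + 7/100*1/10) = [33/50, 667/1000)
  'a': [33/50 + 7/100*1/10, 33/50 + 7/100*4/5) = [667/1000, 179/250) <- contains code 1383/2000
  'e': [33/50 + 7/100*4/5, 33/50 + 7/100*9/10) = [179/250, 723/1000)
  'd': [33/50 + 7/100*9/10, 33/50 + 7/100*1/1) = [723/1000, 73/100)
  emit 'a', narrow to [667/1000, 179/250)

Answer: aea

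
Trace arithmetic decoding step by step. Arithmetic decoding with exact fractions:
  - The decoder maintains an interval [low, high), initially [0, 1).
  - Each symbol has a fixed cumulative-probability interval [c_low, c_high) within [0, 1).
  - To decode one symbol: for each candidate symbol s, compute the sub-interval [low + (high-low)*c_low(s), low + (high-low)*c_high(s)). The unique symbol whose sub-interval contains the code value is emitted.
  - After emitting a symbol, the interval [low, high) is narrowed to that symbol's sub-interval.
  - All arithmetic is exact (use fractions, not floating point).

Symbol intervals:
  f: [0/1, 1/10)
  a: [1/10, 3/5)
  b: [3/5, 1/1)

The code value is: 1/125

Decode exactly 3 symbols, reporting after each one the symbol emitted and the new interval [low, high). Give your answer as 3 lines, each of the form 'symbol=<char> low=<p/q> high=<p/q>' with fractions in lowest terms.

Answer: symbol=f low=0/1 high=1/10
symbol=f low=0/1 high=1/100
symbol=b low=3/500 high=1/100

Derivation:
Step 1: interval [0/1, 1/1), width = 1/1 - 0/1 = 1/1
  'f': [0/1 + 1/1*0/1, 0/1 + 1/1*1/10) = [0/1, 1/10) <- contains code 1/125
  'a': [0/1 + 1/1*1/10, 0/1 + 1/1*3/5) = [1/10, 3/5)
  'b': [0/1 + 1/1*3/5, 0/1 + 1/1*1/1) = [3/5, 1/1)
  emit 'f', narrow to [0/1, 1/10)
Step 2: interval [0/1, 1/10), width = 1/10 - 0/1 = 1/10
  'f': [0/1 + 1/10*0/1, 0/1 + 1/10*1/10) = [0/1, 1/100) <- contains code 1/125
  'a': [0/1 + 1/10*1/10, 0/1 + 1/10*3/5) = [1/100, 3/50)
  'b': [0/1 + 1/10*3/5, 0/1 + 1/10*1/1) = [3/50, 1/10)
  emit 'f', narrow to [0/1, 1/100)
Step 3: interval [0/1, 1/100), width = 1/100 - 0/1 = 1/100
  'f': [0/1 + 1/100*0/1, 0/1 + 1/100*1/10) = [0/1, 1/1000)
  'a': [0/1 + 1/100*1/10, 0/1 + 1/100*3/5) = [1/1000, 3/500)
  'b': [0/1 + 1/100*3/5, 0/1 + 1/100*1/1) = [3/500, 1/100) <- contains code 1/125
  emit 'b', narrow to [3/500, 1/100)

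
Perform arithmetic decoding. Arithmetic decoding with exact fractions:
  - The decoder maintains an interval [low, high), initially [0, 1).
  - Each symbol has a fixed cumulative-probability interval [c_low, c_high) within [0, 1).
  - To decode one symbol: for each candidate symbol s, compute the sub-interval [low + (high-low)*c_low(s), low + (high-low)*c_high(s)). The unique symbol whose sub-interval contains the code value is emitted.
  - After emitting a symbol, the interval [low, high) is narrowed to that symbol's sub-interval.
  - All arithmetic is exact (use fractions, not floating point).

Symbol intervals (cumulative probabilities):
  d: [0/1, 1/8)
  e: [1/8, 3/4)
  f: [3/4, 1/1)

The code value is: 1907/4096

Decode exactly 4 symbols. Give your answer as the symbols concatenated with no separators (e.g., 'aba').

Step 1: interval [0/1, 1/1), width = 1/1 - 0/1 = 1/1
  'd': [0/1 + 1/1*0/1, 0/1 + 1/1*1/8) = [0/1, 1/8)
  'e': [0/1 + 1/1*1/8, 0/1 + 1/1*3/4) = [1/8, 3/4) <- contains code 1907/4096
  'f': [0/1 + 1/1*3/4, 0/1 + 1/1*1/1) = [3/4, 1/1)
  emit 'e', narrow to [1/8, 3/4)
Step 2: interval [1/8, 3/4), width = 3/4 - 1/8 = 5/8
  'd': [1/8 + 5/8*0/1, 1/8 + 5/8*1/8) = [1/8, 13/64)
  'e': [1/8 + 5/8*1/8, 1/8 + 5/8*3/4) = [13/64, 19/32) <- contains code 1907/4096
  'f': [1/8 + 5/8*3/4, 1/8 + 5/8*1/1) = [19/32, 3/4)
  emit 'e', narrow to [13/64, 19/32)
Step 3: interval [13/64, 19/32), width = 19/32 - 13/64 = 25/64
  'd': [13/64 + 25/64*0/1, 13/64 + 25/64*1/8) = [13/64, 129/512)
  'e': [13/64 + 25/64*1/8, 13/64 + 25/64*3/4) = [129/512, 127/256) <- contains code 1907/4096
  'f': [13/64 + 25/64*3/4, 13/64 + 25/64*1/1) = [127/256, 19/32)
  emit 'e', narrow to [129/512, 127/256)
Step 4: interval [129/512, 127/256), width = 127/256 - 129/512 = 125/512
  'd': [129/512 + 125/512*0/1, 129/512 + 125/512*1/8) = [129/512, 1157/4096)
  'e': [129/512 + 125/512*1/8, 129/512 + 125/512*3/4) = [1157/4096, 891/2048)
  'f': [129/512 + 125/512*3/4, 129/512 + 125/512*1/1) = [891/2048, 127/256) <- contains code 1907/4096
  emit 'f', narrow to [891/2048, 127/256)

Answer: eeef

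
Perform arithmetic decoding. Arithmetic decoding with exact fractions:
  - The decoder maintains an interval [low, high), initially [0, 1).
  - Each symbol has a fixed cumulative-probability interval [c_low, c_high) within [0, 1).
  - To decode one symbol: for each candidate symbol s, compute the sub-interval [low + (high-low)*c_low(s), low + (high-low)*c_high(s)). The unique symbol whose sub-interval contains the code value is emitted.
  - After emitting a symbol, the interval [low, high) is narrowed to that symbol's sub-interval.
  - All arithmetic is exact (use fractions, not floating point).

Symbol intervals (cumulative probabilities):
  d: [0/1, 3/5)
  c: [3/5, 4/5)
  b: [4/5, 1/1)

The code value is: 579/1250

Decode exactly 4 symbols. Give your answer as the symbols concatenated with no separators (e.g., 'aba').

Answer: dcbd

Derivation:
Step 1: interval [0/1, 1/1), width = 1/1 - 0/1 = 1/1
  'd': [0/1 + 1/1*0/1, 0/1 + 1/1*3/5) = [0/1, 3/5) <- contains code 579/1250
  'c': [0/1 + 1/1*3/5, 0/1 + 1/1*4/5) = [3/5, 4/5)
  'b': [0/1 + 1/1*4/5, 0/1 + 1/1*1/1) = [4/5, 1/1)
  emit 'd', narrow to [0/1, 3/5)
Step 2: interval [0/1, 3/5), width = 3/5 - 0/1 = 3/5
  'd': [0/1 + 3/5*0/1, 0/1 + 3/5*3/5) = [0/1, 9/25)
  'c': [0/1 + 3/5*3/5, 0/1 + 3/5*4/5) = [9/25, 12/25) <- contains code 579/1250
  'b': [0/1 + 3/5*4/5, 0/1 + 3/5*1/1) = [12/25, 3/5)
  emit 'c', narrow to [9/25, 12/25)
Step 3: interval [9/25, 12/25), width = 12/25 - 9/25 = 3/25
  'd': [9/25 + 3/25*0/1, 9/25 + 3/25*3/5) = [9/25, 54/125)
  'c': [9/25 + 3/25*3/5, 9/25 + 3/25*4/5) = [54/125, 57/125)
  'b': [9/25 + 3/25*4/5, 9/25 + 3/25*1/1) = [57/125, 12/25) <- contains code 579/1250
  emit 'b', narrow to [57/125, 12/25)
Step 4: interval [57/125, 12/25), width = 12/25 - 57/125 = 3/125
  'd': [57/125 + 3/125*0/1, 57/125 + 3/125*3/5) = [57/125, 294/625) <- contains code 579/1250
  'c': [57/125 + 3/125*3/5, 57/125 + 3/125*4/5) = [294/625, 297/625)
  'b': [57/125 + 3/125*4/5, 57/125 + 3/125*1/1) = [297/625, 12/25)
  emit 'd', narrow to [57/125, 294/625)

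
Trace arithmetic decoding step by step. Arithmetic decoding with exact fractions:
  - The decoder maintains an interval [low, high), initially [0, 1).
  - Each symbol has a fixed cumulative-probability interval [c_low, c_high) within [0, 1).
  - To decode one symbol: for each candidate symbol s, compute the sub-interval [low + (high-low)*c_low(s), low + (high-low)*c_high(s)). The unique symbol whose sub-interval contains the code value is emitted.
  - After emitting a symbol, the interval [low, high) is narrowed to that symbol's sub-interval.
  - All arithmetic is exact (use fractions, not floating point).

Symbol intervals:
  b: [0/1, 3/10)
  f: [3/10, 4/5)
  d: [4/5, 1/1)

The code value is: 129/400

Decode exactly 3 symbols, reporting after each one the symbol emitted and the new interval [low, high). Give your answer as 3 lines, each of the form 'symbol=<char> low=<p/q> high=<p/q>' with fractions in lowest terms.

Answer: symbol=f low=3/10 high=4/5
symbol=b low=3/10 high=9/20
symbol=b low=3/10 high=69/200

Derivation:
Step 1: interval [0/1, 1/1), width = 1/1 - 0/1 = 1/1
  'b': [0/1 + 1/1*0/1, 0/1 + 1/1*3/10) = [0/1, 3/10)
  'f': [0/1 + 1/1*3/10, 0/1 + 1/1*4/5) = [3/10, 4/5) <- contains code 129/400
  'd': [0/1 + 1/1*4/5, 0/1 + 1/1*1/1) = [4/5, 1/1)
  emit 'f', narrow to [3/10, 4/5)
Step 2: interval [3/10, 4/5), width = 4/5 - 3/10 = 1/2
  'b': [3/10 + 1/2*0/1, 3/10 + 1/2*3/10) = [3/10, 9/20) <- contains code 129/400
  'f': [3/10 + 1/2*3/10, 3/10 + 1/2*4/5) = [9/20, 7/10)
  'd': [3/10 + 1/2*4/5, 3/10 + 1/2*1/1) = [7/10, 4/5)
  emit 'b', narrow to [3/10, 9/20)
Step 3: interval [3/10, 9/20), width = 9/20 - 3/10 = 3/20
  'b': [3/10 + 3/20*0/1, 3/10 + 3/20*3/10) = [3/10, 69/200) <- contains code 129/400
  'f': [3/10 + 3/20*3/10, 3/10 + 3/20*4/5) = [69/200, 21/50)
  'd': [3/10 + 3/20*4/5, 3/10 + 3/20*1/1) = [21/50, 9/20)
  emit 'b', narrow to [3/10, 69/200)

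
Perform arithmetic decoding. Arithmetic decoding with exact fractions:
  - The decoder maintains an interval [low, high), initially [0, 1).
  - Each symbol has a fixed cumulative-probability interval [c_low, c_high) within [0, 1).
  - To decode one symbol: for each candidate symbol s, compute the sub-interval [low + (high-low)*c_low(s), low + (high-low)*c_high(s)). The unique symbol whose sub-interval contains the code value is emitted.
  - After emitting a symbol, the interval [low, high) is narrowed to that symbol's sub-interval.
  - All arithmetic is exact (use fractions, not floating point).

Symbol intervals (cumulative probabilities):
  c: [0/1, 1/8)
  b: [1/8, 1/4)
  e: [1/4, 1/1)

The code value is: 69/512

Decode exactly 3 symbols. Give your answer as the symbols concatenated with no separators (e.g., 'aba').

Answer: bce

Derivation:
Step 1: interval [0/1, 1/1), width = 1/1 - 0/1 = 1/1
  'c': [0/1 + 1/1*0/1, 0/1 + 1/1*1/8) = [0/1, 1/8)
  'b': [0/1 + 1/1*1/8, 0/1 + 1/1*1/4) = [1/8, 1/4) <- contains code 69/512
  'e': [0/1 + 1/1*1/4, 0/1 + 1/1*1/1) = [1/4, 1/1)
  emit 'b', narrow to [1/8, 1/4)
Step 2: interval [1/8, 1/4), width = 1/4 - 1/8 = 1/8
  'c': [1/8 + 1/8*0/1, 1/8 + 1/8*1/8) = [1/8, 9/64) <- contains code 69/512
  'b': [1/8 + 1/8*1/8, 1/8 + 1/8*1/4) = [9/64, 5/32)
  'e': [1/8 + 1/8*1/4, 1/8 + 1/8*1/1) = [5/32, 1/4)
  emit 'c', narrow to [1/8, 9/64)
Step 3: interval [1/8, 9/64), width = 9/64 - 1/8 = 1/64
  'c': [1/8 + 1/64*0/1, 1/8 + 1/64*1/8) = [1/8, 65/512)
  'b': [1/8 + 1/64*1/8, 1/8 + 1/64*1/4) = [65/512, 33/256)
  'e': [1/8 + 1/64*1/4, 1/8 + 1/64*1/1) = [33/256, 9/64) <- contains code 69/512
  emit 'e', narrow to [33/256, 9/64)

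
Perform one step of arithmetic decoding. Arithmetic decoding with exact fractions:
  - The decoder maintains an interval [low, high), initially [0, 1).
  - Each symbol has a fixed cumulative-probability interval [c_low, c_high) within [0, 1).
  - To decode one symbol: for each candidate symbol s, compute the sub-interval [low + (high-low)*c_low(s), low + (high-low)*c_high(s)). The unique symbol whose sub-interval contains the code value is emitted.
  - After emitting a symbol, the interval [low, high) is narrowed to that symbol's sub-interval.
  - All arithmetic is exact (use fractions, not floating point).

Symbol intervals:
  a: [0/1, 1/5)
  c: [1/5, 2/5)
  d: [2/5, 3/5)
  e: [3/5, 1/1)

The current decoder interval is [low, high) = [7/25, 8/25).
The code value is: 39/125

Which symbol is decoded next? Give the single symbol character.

Interval width = high − low = 8/25 − 7/25 = 1/25
Scaled code = (code − low) / width = (39/125 − 7/25) / 1/25 = 4/5
  a: [0/1, 1/5) 
  c: [1/5, 2/5) 
  d: [2/5, 3/5) 
  e: [3/5, 1/1) ← scaled code falls here ✓

Answer: e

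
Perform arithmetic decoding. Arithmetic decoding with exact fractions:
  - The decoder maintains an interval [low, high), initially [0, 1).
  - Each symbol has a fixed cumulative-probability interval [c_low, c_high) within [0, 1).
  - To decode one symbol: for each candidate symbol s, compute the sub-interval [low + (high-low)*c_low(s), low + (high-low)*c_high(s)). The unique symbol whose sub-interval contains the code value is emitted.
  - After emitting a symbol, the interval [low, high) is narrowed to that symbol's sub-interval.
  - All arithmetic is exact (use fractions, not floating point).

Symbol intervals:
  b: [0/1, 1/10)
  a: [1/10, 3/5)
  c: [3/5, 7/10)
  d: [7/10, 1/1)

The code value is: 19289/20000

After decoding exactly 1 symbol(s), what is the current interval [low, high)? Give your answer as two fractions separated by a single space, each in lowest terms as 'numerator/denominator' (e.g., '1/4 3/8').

Step 1: interval [0/1, 1/1), width = 1/1 - 0/1 = 1/1
  'b': [0/1 + 1/1*0/1, 0/1 + 1/1*1/10) = [0/1, 1/10)
  'a': [0/1 + 1/1*1/10, 0/1 + 1/1*3/5) = [1/10, 3/5)
  'c': [0/1 + 1/1*3/5, 0/1 + 1/1*7/10) = [3/5, 7/10)
  'd': [0/1 + 1/1*7/10, 0/1 + 1/1*1/1) = [7/10, 1/1) <- contains code 19289/20000
  emit 'd', narrow to [7/10, 1/1)

Answer: 7/10 1/1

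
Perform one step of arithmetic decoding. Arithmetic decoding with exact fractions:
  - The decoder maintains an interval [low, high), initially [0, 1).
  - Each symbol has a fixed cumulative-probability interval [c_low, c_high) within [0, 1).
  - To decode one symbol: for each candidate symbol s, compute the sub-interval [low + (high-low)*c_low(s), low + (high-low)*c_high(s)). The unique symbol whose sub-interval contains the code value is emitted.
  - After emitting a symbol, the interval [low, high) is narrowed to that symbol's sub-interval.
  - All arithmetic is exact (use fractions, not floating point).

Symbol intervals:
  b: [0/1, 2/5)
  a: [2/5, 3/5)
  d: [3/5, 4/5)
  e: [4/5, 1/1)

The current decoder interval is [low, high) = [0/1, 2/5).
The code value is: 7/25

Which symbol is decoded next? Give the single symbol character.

Interval width = high − low = 2/5 − 0/1 = 2/5
Scaled code = (code − low) / width = (7/25 − 0/1) / 2/5 = 7/10
  b: [0/1, 2/5) 
  a: [2/5, 3/5) 
  d: [3/5, 4/5) ← scaled code falls here ✓
  e: [4/5, 1/1) 

Answer: d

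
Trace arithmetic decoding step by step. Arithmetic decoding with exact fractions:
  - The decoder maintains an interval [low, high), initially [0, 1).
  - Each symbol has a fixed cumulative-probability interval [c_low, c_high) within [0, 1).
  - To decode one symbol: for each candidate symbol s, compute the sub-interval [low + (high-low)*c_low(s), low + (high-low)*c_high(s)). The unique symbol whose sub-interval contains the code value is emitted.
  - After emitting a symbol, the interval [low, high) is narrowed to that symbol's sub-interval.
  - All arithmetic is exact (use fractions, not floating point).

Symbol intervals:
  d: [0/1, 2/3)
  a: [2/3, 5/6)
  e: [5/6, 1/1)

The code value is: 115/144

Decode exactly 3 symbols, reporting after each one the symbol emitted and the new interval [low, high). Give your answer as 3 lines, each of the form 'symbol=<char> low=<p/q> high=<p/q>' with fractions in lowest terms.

Step 1: interval [0/1, 1/1), width = 1/1 - 0/1 = 1/1
  'd': [0/1 + 1/1*0/1, 0/1 + 1/1*2/3) = [0/1, 2/3)
  'a': [0/1 + 1/1*2/3, 0/1 + 1/1*5/6) = [2/3, 5/6) <- contains code 115/144
  'e': [0/1 + 1/1*5/6, 0/1 + 1/1*1/1) = [5/6, 1/1)
  emit 'a', narrow to [2/3, 5/6)
Step 2: interval [2/3, 5/6), width = 5/6 - 2/3 = 1/6
  'd': [2/3 + 1/6*0/1, 2/3 + 1/6*2/3) = [2/3, 7/9)
  'a': [2/3 + 1/6*2/3, 2/3 + 1/6*5/6) = [7/9, 29/36) <- contains code 115/144
  'e': [2/3 + 1/6*5/6, 2/3 + 1/6*1/1) = [29/36, 5/6)
  emit 'a', narrow to [7/9, 29/36)
Step 3: interval [7/9, 29/36), width = 29/36 - 7/9 = 1/36
  'd': [7/9 + 1/36*0/1, 7/9 + 1/36*2/3) = [7/9, 43/54)
  'a': [7/9 + 1/36*2/3, 7/9 + 1/36*5/6) = [43/54, 173/216) <- contains code 115/144
  'e': [7/9 + 1/36*5/6, 7/9 + 1/36*1/1) = [173/216, 29/36)
  emit 'a', narrow to [43/54, 173/216)

Answer: symbol=a low=2/3 high=5/6
symbol=a low=7/9 high=29/36
symbol=a low=43/54 high=173/216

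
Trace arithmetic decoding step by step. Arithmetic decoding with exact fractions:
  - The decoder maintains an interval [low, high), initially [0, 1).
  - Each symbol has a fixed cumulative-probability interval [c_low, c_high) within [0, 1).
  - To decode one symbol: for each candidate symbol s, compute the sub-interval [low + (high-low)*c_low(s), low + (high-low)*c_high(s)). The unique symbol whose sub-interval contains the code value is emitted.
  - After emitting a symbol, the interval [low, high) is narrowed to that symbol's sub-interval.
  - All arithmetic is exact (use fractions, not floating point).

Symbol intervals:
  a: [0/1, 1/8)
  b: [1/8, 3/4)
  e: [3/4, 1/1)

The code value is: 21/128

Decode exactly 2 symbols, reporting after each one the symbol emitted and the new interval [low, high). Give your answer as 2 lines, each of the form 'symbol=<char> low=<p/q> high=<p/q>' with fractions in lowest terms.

Step 1: interval [0/1, 1/1), width = 1/1 - 0/1 = 1/1
  'a': [0/1 + 1/1*0/1, 0/1 + 1/1*1/8) = [0/1, 1/8)
  'b': [0/1 + 1/1*1/8, 0/1 + 1/1*3/4) = [1/8, 3/4) <- contains code 21/128
  'e': [0/1 + 1/1*3/4, 0/1 + 1/1*1/1) = [3/4, 1/1)
  emit 'b', narrow to [1/8, 3/4)
Step 2: interval [1/8, 3/4), width = 3/4 - 1/8 = 5/8
  'a': [1/8 + 5/8*0/1, 1/8 + 5/8*1/8) = [1/8, 13/64) <- contains code 21/128
  'b': [1/8 + 5/8*1/8, 1/8 + 5/8*3/4) = [13/64, 19/32)
  'e': [1/8 + 5/8*3/4, 1/8 + 5/8*1/1) = [19/32, 3/4)
  emit 'a', narrow to [1/8, 13/64)

Answer: symbol=b low=1/8 high=3/4
symbol=a low=1/8 high=13/64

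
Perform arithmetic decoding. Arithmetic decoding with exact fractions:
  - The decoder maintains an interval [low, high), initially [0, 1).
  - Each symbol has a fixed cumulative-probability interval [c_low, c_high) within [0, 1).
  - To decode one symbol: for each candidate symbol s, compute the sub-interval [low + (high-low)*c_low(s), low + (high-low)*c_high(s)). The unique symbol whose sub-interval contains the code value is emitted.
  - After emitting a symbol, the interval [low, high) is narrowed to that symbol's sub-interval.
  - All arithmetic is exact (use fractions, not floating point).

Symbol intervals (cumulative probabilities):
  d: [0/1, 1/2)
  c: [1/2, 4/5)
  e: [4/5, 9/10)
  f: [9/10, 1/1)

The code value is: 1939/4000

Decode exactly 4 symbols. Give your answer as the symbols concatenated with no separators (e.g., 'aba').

Answer: dfcc

Derivation:
Step 1: interval [0/1, 1/1), width = 1/1 - 0/1 = 1/1
  'd': [0/1 + 1/1*0/1, 0/1 + 1/1*1/2) = [0/1, 1/2) <- contains code 1939/4000
  'c': [0/1 + 1/1*1/2, 0/1 + 1/1*4/5) = [1/2, 4/5)
  'e': [0/1 + 1/1*4/5, 0/1 + 1/1*9/10) = [4/5, 9/10)
  'f': [0/1 + 1/1*9/10, 0/1 + 1/1*1/1) = [9/10, 1/1)
  emit 'd', narrow to [0/1, 1/2)
Step 2: interval [0/1, 1/2), width = 1/2 - 0/1 = 1/2
  'd': [0/1 + 1/2*0/1, 0/1 + 1/2*1/2) = [0/1, 1/4)
  'c': [0/1 + 1/2*1/2, 0/1 + 1/2*4/5) = [1/4, 2/5)
  'e': [0/1 + 1/2*4/5, 0/1 + 1/2*9/10) = [2/5, 9/20)
  'f': [0/1 + 1/2*9/10, 0/1 + 1/2*1/1) = [9/20, 1/2) <- contains code 1939/4000
  emit 'f', narrow to [9/20, 1/2)
Step 3: interval [9/20, 1/2), width = 1/2 - 9/20 = 1/20
  'd': [9/20 + 1/20*0/1, 9/20 + 1/20*1/2) = [9/20, 19/40)
  'c': [9/20 + 1/20*1/2, 9/20 + 1/20*4/5) = [19/40, 49/100) <- contains code 1939/4000
  'e': [9/20 + 1/20*4/5, 9/20 + 1/20*9/10) = [49/100, 99/200)
  'f': [9/20 + 1/20*9/10, 9/20 + 1/20*1/1) = [99/200, 1/2)
  emit 'c', narrow to [19/40, 49/100)
Step 4: interval [19/40, 49/100), width = 49/100 - 19/40 = 3/200
  'd': [19/40 + 3/200*0/1, 19/40 + 3/200*1/2) = [19/40, 193/400)
  'c': [19/40 + 3/200*1/2, 19/40 + 3/200*4/5) = [193/400, 487/1000) <- contains code 1939/4000
  'e': [19/40 + 3/200*4/5, 19/40 + 3/200*9/10) = [487/1000, 977/2000)
  'f': [19/40 + 3/200*9/10, 19/40 + 3/200*1/1) = [977/2000, 49/100)
  emit 'c', narrow to [193/400, 487/1000)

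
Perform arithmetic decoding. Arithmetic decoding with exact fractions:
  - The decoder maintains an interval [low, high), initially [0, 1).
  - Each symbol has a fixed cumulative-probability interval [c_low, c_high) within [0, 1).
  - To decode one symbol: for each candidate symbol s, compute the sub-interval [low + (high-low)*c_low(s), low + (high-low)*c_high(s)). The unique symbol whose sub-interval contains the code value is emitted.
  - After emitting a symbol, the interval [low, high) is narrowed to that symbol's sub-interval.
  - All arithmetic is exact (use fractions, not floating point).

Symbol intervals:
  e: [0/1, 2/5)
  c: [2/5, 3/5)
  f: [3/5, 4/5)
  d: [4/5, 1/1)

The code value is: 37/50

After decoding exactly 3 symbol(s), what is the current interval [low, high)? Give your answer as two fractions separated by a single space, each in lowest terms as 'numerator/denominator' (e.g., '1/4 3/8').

Step 1: interval [0/1, 1/1), width = 1/1 - 0/1 = 1/1
  'e': [0/1 + 1/1*0/1, 0/1 + 1/1*2/5) = [0/1, 2/5)
  'c': [0/1 + 1/1*2/5, 0/1 + 1/1*3/5) = [2/5, 3/5)
  'f': [0/1 + 1/1*3/5, 0/1 + 1/1*4/5) = [3/5, 4/5) <- contains code 37/50
  'd': [0/1 + 1/1*4/5, 0/1 + 1/1*1/1) = [4/5, 1/1)
  emit 'f', narrow to [3/5, 4/5)
Step 2: interval [3/5, 4/5), width = 4/5 - 3/5 = 1/5
  'e': [3/5 + 1/5*0/1, 3/5 + 1/5*2/5) = [3/5, 17/25)
  'c': [3/5 + 1/5*2/5, 3/5 + 1/5*3/5) = [17/25, 18/25)
  'f': [3/5 + 1/5*3/5, 3/5 + 1/5*4/5) = [18/25, 19/25) <- contains code 37/50
  'd': [3/5 + 1/5*4/5, 3/5 + 1/5*1/1) = [19/25, 4/5)
  emit 'f', narrow to [18/25, 19/25)
Step 3: interval [18/25, 19/25), width = 19/25 - 18/25 = 1/25
  'e': [18/25 + 1/25*0/1, 18/25 + 1/25*2/5) = [18/25, 92/125)
  'c': [18/25 + 1/25*2/5, 18/25 + 1/25*3/5) = [92/125, 93/125) <- contains code 37/50
  'f': [18/25 + 1/25*3/5, 18/25 + 1/25*4/5) = [93/125, 94/125)
  'd': [18/25 + 1/25*4/5, 18/25 + 1/25*1/1) = [94/125, 19/25)
  emit 'c', narrow to [92/125, 93/125)

Answer: 92/125 93/125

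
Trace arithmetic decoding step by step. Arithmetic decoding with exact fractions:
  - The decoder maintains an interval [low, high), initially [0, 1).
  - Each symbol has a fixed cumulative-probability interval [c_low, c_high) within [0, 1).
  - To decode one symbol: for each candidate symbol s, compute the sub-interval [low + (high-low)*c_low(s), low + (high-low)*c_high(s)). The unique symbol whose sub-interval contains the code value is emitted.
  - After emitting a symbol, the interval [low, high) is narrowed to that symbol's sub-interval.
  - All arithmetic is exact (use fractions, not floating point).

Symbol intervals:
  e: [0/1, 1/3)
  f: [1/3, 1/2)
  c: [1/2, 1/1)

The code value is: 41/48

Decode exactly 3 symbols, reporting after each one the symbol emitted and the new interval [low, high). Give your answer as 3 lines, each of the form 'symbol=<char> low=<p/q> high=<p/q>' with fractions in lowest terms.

Step 1: interval [0/1, 1/1), width = 1/1 - 0/1 = 1/1
  'e': [0/1 + 1/1*0/1, 0/1 + 1/1*1/3) = [0/1, 1/3)
  'f': [0/1 + 1/1*1/3, 0/1 + 1/1*1/2) = [1/3, 1/2)
  'c': [0/1 + 1/1*1/2, 0/1 + 1/1*1/1) = [1/2, 1/1) <- contains code 41/48
  emit 'c', narrow to [1/2, 1/1)
Step 2: interval [1/2, 1/1), width = 1/1 - 1/2 = 1/2
  'e': [1/2 + 1/2*0/1, 1/2 + 1/2*1/3) = [1/2, 2/3)
  'f': [1/2 + 1/2*1/3, 1/2 + 1/2*1/2) = [2/3, 3/4)
  'c': [1/2 + 1/2*1/2, 1/2 + 1/2*1/1) = [3/4, 1/1) <- contains code 41/48
  emit 'c', narrow to [3/4, 1/1)
Step 3: interval [3/4, 1/1), width = 1/1 - 3/4 = 1/4
  'e': [3/4 + 1/4*0/1, 3/4 + 1/4*1/3) = [3/4, 5/6)
  'f': [3/4 + 1/4*1/3, 3/4 + 1/4*1/2) = [5/6, 7/8) <- contains code 41/48
  'c': [3/4 + 1/4*1/2, 3/4 + 1/4*1/1) = [7/8, 1/1)
  emit 'f', narrow to [5/6, 7/8)

Answer: symbol=c low=1/2 high=1/1
symbol=c low=3/4 high=1/1
symbol=f low=5/6 high=7/8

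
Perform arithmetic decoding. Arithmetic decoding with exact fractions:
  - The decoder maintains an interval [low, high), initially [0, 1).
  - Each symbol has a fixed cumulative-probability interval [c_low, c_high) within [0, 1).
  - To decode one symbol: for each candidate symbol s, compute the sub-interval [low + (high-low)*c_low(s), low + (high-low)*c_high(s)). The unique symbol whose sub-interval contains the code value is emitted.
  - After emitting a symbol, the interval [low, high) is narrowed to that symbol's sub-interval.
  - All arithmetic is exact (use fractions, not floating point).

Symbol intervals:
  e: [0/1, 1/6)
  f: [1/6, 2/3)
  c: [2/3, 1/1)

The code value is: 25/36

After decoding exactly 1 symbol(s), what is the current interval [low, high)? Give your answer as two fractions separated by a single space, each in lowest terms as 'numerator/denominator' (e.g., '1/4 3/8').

Answer: 2/3 1/1

Derivation:
Step 1: interval [0/1, 1/1), width = 1/1 - 0/1 = 1/1
  'e': [0/1 + 1/1*0/1, 0/1 + 1/1*1/6) = [0/1, 1/6)
  'f': [0/1 + 1/1*1/6, 0/1 + 1/1*2/3) = [1/6, 2/3)
  'c': [0/1 + 1/1*2/3, 0/1 + 1/1*1/1) = [2/3, 1/1) <- contains code 25/36
  emit 'c', narrow to [2/3, 1/1)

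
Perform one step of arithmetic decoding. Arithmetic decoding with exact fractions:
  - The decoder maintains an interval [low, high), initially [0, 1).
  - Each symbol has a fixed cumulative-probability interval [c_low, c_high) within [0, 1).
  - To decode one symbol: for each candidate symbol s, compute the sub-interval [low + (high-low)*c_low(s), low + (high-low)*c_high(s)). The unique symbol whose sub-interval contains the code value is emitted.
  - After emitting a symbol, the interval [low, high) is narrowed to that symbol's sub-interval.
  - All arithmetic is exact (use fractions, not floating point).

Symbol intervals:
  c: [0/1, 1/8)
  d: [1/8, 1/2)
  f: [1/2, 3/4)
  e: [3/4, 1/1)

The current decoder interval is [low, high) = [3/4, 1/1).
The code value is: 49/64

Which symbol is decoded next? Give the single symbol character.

Answer: c

Derivation:
Interval width = high − low = 1/1 − 3/4 = 1/4
Scaled code = (code − low) / width = (49/64 − 3/4) / 1/4 = 1/16
  c: [0/1, 1/8) ← scaled code falls here ✓
  d: [1/8, 1/2) 
  f: [1/2, 3/4) 
  e: [3/4, 1/1) 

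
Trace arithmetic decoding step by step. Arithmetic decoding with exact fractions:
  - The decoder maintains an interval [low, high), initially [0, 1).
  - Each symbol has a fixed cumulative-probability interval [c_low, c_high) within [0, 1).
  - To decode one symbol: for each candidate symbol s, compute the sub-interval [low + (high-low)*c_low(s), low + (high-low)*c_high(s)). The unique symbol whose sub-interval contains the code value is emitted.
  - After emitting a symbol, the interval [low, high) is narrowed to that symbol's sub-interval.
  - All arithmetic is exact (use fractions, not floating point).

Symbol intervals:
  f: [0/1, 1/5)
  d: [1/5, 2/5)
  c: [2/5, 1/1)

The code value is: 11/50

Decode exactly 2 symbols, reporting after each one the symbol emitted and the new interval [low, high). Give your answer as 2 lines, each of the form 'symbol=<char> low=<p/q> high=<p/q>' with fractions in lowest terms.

Step 1: interval [0/1, 1/1), width = 1/1 - 0/1 = 1/1
  'f': [0/1 + 1/1*0/1, 0/1 + 1/1*1/5) = [0/1, 1/5)
  'd': [0/1 + 1/1*1/5, 0/1 + 1/1*2/5) = [1/5, 2/5) <- contains code 11/50
  'c': [0/1 + 1/1*2/5, 0/1 + 1/1*1/1) = [2/5, 1/1)
  emit 'd', narrow to [1/5, 2/5)
Step 2: interval [1/5, 2/5), width = 2/5 - 1/5 = 1/5
  'f': [1/5 + 1/5*0/1, 1/5 + 1/5*1/5) = [1/5, 6/25) <- contains code 11/50
  'd': [1/5 + 1/5*1/5, 1/5 + 1/5*2/5) = [6/25, 7/25)
  'c': [1/5 + 1/5*2/5, 1/5 + 1/5*1/1) = [7/25, 2/5)
  emit 'f', narrow to [1/5, 6/25)

Answer: symbol=d low=1/5 high=2/5
symbol=f low=1/5 high=6/25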